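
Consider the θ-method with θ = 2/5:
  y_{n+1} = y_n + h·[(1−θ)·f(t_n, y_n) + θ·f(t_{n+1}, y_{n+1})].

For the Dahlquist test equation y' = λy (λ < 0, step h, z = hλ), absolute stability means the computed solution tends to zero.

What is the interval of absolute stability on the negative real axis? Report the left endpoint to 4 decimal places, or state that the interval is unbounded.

z∈(-10.0000,0).

Test eqn y'=λy, z=hλ:
  y_{n+1} = y_n + z·[3/5·y_n + 2/5·y_{n+1}] ⇒ (1 − 2/5z)y_{n+1} = (1 + 3/5z)y_n
  Hence R(z) = (1 + 3/5z)/(1 − 2/5z).

Boundary: |R(x)|=1, x<0.
x=-0.41: |R|=0.6478
R=−1: 1+3/5x = −1+2/5x ⇒ -1/5x=2 ⇒ x=2/(-1/5)=-10.0000
Confirm numerically:
  x=-8.511: |R|=0.93239 <1
  x=-7.697: |R|=0.88707 <1
  x=-5.639: |R|=0.73209 <1
  x=-10.550: |R|=1.02107 >1
  x=-10.354: |R|=1.01377 >1
  x=-10.084: |R|=1.00334 >1
Interval (-10.0000, 0).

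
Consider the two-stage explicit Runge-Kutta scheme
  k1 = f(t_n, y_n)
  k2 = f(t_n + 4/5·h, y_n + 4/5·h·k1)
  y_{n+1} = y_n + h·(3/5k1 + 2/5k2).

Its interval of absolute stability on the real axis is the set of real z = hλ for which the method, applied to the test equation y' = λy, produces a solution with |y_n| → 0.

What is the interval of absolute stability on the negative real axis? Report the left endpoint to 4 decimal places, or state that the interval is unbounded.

z∈(-3.1250,0).

Set f=λy, z=hλ:
  k1=λy_n ⇒ h·k1=z·y_n;  k2=λ(1+4/5z)y_n ⇒ h·k2=z(1+4/5z)y_n
  y_{n+1}/y_n = 1 + 3/5z + 2/5z(1+4/5z) = 1 + z + 8/25z²
  ⇒ R(z) = 1 + z + 8/25z².

Need |R(x)|<1, x<0.
x=-1.38: |R|=0.2294
R=1: x+8/25x²=0 ⇒ x=−25/8=-3.1250; min R=1−1/(4·8/25)=0.2188>−1
Confirm numerically:
  x=-1.965: |R|=0.27059 <1
  x=-1.541: |R|=0.21890 <1
  x=-1.514: |R|=0.21950 <1
  x=-3.325: |R|=1.21280 >1
  x=-3.177: |R|=1.05287 >1
Stable set (-3.1250, 0).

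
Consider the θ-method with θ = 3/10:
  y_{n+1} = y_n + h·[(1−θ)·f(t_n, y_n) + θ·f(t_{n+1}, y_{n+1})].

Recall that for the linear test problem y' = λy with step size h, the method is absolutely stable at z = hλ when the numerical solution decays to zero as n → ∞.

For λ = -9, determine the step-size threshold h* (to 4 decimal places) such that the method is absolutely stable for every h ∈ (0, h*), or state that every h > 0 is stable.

Set f=λy, z=hλ:
  y_{n+1} = y_n + z·[7/10·y_n + 3/10·y_{n+1}] ⇒ (1 − 3/10z)y_{n+1} = (1 + 7/10z)y_n
  R(z) = (1 + 7/10z)/(1 − 3/10z).

Boundary: |R(x)|=1, x<0.
x=-1.12: |R|=0.1617
R=−1: 1+7/10x = −1+3/10x ⇒ -2/5x=2 ⇒ x=2/(-2/5)=-5.0000
Confirm numerically:
  x=-4.034: |R|=0.82517 <1
  x=-3.905: |R|=0.79830 <1
  x=-3.306: |R|=0.65981 <1
  x=-5.512: |R|=1.07718 >1
  x=-5.485: |R|=1.07333 >1
  x=-5.344: |R|=1.05286 >1
Stable set (-5.0000, 0).

(-5.0000,0); λ=-9 ⇒ h* = (5)/9 = 0.5556.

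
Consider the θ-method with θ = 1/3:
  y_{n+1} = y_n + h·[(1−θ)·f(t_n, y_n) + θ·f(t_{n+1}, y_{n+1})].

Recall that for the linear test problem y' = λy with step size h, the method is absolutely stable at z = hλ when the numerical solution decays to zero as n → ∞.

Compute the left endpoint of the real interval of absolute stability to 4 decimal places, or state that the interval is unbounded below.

Set f=λy, z=hλ:
  y_{n+1} = y_n + z·[2/3·y_n + 1/3·y_{n+1}] ⇒ (1 − 1/3z)y_{n+1} = (1 + 2/3z)y_n
  ⇒ R(z) = (1 + 2/3z)/(1 − 1/3z).

Find x<0 with |R(x)|<1.
x=-1.55: |R|=0.0220
R=−1: 1+2/3x = −1+1/3x ⇒ -1/3x=2 ⇒ x=2/(-1/3)=-6.0000
Confirm numerically:
  x=-4.969: |R|=0.87062 <1
  x=-4.172: |R|=0.74512 <1
  x=-2.850: |R|=0.46154 <1
  x=-2.821: |R|=0.45387 <1
  x=-6.459: |R|=1.04853 >1
  x=-6.329: |R|=1.03527 >1
  x=-6.239: |R|=1.02587 >1
So |R|<1 on (-6.0000, 0).

left endpoint -6.0000.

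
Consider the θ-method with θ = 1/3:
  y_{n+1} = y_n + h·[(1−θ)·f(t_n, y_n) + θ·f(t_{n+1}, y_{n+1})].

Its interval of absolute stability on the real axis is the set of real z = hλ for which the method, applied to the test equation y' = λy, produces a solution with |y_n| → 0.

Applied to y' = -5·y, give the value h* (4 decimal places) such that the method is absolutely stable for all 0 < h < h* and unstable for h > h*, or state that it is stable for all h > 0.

(-6.0000,0); λ=-5 ⇒ h* = (6)/5 = 1.2000.

With y'=λy (z=hλ):
  y_{n+1} = y_n + z·[2/3·y_n + 1/3·y_{n+1}] ⇒ (1 − 1/3z)y_{n+1} = (1 + 2/3z)y_n
  so R(z) = (1 + 2/3z)/(1 − 1/3z).

Need |R(x)|<1, x<0.
x=-0.95: |R|=0.2785
R=−1: 1+2/3x = −1+1/3x ⇒ -1/3x=2 ⇒ x=2/(-1/3)=-6.0000
Confirm numerically:
  x=-5.394: |R|=0.92781 <1
  x=-5.299: |R|=0.91553 <1
  x=-4.722: |R|=0.83450 <1
  x=-2.880: |R|=0.46939 <1
  x=-6.533: |R|=1.05591 >1
  x=-6.211: |R|=1.02291 >1
Interval (-6.0000, 0).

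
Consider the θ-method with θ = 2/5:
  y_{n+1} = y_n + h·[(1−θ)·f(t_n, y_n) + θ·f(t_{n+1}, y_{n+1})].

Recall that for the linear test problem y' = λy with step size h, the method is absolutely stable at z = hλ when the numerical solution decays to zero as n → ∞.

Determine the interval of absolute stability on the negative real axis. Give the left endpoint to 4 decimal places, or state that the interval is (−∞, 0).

(-10.0000, 0).

On y'=λy, z=hλ:
  y_{n+1} = y_n + z·[3/5·y_n + 2/5·y_{n+1}] ⇒ (1 − 2/5z)y_{n+1} = (1 + 3/5z)y_n
  so R(z) = (1 + 3/5z)/(1 − 2/5z).

Boundary: |R(x)|=1, x<0.
x=-1.3: |R|=0.1447
R=−1: 1+3/5x = −1+2/5x ⇒ -1/5x=2 ⇒ x=2/(-1/5)=-10.0000
Confirm numerically:
  x=-7.649: |R|=0.88418 <1
  x=-7.244: |R|=0.85858 <1
  x=-5.880: |R|=0.75418 <1
  x=-10.250: |R|=1.00980 >1
  x=-10.198: |R|=1.00780 >1
  x=-10.188: |R|=1.00741 >1
So |R|<1 on (-10.0000, 0).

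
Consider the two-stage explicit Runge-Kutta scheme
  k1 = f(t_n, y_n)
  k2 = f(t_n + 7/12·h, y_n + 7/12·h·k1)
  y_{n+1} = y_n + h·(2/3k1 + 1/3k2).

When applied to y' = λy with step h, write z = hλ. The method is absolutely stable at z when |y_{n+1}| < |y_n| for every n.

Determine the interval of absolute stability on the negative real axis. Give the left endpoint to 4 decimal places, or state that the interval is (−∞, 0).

(-5.1429, 0).

Set f=λy, z=hλ:
  k1=λy_n ⇒ h·k1=z·y_n;  k2=λ(1+7/12z)y_n ⇒ h·k2=z(1+7/12z)y_n
  y_{n+1}/y_n = 1 + 2/3z + 1/3z(1+7/12z) = 1 + z + 7/36z²
  ⇒ R(z) = 1 + z + 7/36z².

Boundary: |R(x)|=1, x<0.
x=-1.77: |R|=0.1608
R=1: x+7/36x²=0 ⇒ x=−36/7=-5.1429; min R=1−1/(4·7/36)=-0.2857>−1
Confirm numerically:
  x=-4.655: |R|=0.55842 <1
  x=-3.882: |R|=0.04826 <1
  x=-3.177: |R|=0.21441 <1
  x=-2.221: |R|=0.26184 <1
  x=-5.621: |R|=1.52260 >1
  x=-5.361: |R|=1.22740 >1
  x=-5.246: |R|=1.10521 >1
Interval (-5.1429, 0).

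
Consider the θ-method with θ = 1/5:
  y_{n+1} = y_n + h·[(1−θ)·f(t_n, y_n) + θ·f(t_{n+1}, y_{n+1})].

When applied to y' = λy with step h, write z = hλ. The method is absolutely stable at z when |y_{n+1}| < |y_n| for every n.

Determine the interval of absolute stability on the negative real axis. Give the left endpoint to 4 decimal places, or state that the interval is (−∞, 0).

z∈(-3.3333,0).

Set f=λy, z=hλ:
  y_{n+1} = y_n + z·[4/5·y_n + 1/5·y_{n+1}] ⇒ (1 − 1/5z)y_{n+1} = (1 + 4/5z)y_n
  R(z) = (1 + 4/5z)/(1 − 1/5z).

Solve |R(x)|<1 on ℝ⁻.
x=-0.42: |R|=0.6125
R=−1: 1+4/5x = −1+1/5x ⇒ -3/5x=2 ⇒ x=2/(-3/5)=-3.3333
Confirm numerically:
  x=-2.211: |R|=0.53307 <1
  x=-1.799: |R|=0.32299 <1
  x=-1.715: |R|=0.27699 <1
  x=-3.932: |R|=1.20107 >1
  x=-3.389: |R|=1.01991 >1
Stable set (-3.3333, 0).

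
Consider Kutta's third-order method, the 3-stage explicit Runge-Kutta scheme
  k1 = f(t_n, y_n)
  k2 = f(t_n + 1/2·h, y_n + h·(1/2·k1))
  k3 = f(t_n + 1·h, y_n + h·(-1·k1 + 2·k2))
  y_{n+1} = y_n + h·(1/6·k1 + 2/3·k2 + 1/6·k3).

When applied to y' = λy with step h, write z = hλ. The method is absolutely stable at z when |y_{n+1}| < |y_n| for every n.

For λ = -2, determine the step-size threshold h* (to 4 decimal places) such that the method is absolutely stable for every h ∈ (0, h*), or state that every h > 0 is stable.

On y'=λy, z=hλ:
  order 3, 3-stage ⇒ R(z)=1+z+z^2/2+z^3/6
  (e.g. R(-1.41)=0.11685, |R|=0.11685)

Solve |R(x)|<1 on ℝ⁻.
x=-1.41: |R|=0.1168
|R(-2.59)|=1.1316 |R(-2.06)|=0.3952 |R(-0.59)|=0.5498
Bisect:
  x_lo=-3.2251 |R|=2.6154  x_hi=-0.1633 |R|=0.8493
  mid=-1.69419 |R|=0.06952 →hi
  mid=-2.45965 |R|=0.91481 →hi
  mid=-2.84238 |R|=1.63014 →lo
  mid=-2.65102 |R|=1.24224 →lo
  mid=-2.55533 |R|=1.07141 →lo
  mid=-2.50749 |R|=0.99138 →hi
  mid=-2.53141 |R|=1.03096 →lo
  ...
  [-2.51291,-2.51272] ⇒ x*=-2.5127
Stable set (-2.5127, 0).

(-2.5127,0); λ=-2 ⇒ h* = 1.2564.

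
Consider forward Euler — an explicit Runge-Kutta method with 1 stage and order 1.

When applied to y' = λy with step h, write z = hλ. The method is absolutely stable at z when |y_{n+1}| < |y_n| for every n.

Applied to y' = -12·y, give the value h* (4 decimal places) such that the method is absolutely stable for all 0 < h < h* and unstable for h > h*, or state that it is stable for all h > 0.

Test eqn y'=λy, z=hλ:
  order 1, 1-stage ⇒ R(z)=1+z
  (e.g. R(-1.43)=-0.43000, |R|=0.43000)

Boundary: |R(x)|=1, x<0.
x=-1.43: |R|=0.4300
|R(-1.89)|=0.8900 |R(-1.37)|=0.3700 |R(-0.51)|=0.4900
Bisect:
  x_lo=-2.7254 |R|=1.7254  x_hi=-0.1246 |R|=0.8754
  mid=-1.42500 |R|=0.42500 →hi
  mid=-2.07519 |R|=1.07519 →lo
  mid=-1.75010 |R|=0.75010 →hi
  mid=-1.91264 |R|=0.91264 →hi
  mid=-1.99391 |R|=0.99391 →hi
  mid=-2.03455 |R|=1.03455 →lo
  mid=-2.01423 |R|=1.01423 →lo
  mid=-2.00407 |R|=1.00407 →lo
  mid=-1.99899 |R|=0.99899 →hi
  mid=-2.00153 |R|=1.00153 →lo
  ...
  [-2.00010,-1.99995] ⇒ x*=-2.0000
So |R|<1 on (-2.0000, 0).

(-2.0000,0); λ=-12 ⇒ h* = 0.1667.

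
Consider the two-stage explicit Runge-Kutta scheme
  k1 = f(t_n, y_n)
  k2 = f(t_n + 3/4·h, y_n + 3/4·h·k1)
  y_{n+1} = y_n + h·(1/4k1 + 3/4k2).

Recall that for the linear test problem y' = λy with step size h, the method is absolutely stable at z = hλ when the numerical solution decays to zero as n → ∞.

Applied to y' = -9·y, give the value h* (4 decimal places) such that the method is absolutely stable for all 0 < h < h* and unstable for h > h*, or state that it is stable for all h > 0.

With y'=λy (z=hλ):
  k1=λy_n ⇒ h·k1=z·y_n;  k2=λ(1+3/4z)y_n ⇒ h·k2=z(1+3/4z)y_n
  y_{n+1}/y_n = 1 + 1/4z + 3/4z(1+3/4z) = 1 + z + 9/16z²
  R(z) = 1 + z + 9/16z².

Boundary: |R(x)|=1, x<0.
x=-1.49: |R|=0.7588
R=1: x+9/16x²=0 ⇒ x=−16/9=-1.7778; min R=1−1/(4·9/16)=0.5556>−1
Confirm numerically:
  x=-1.699: |R|=0.92471 <1
  x=-1.253: |R|=0.63013 <1
  x=-0.986: |R|=0.56086 <1
  x=-1.906: |R|=1.13747 >1
  x=-1.848: |R|=1.07300 >1
Interval (-1.7778, 0).

(-1.7778,0); λ=-9 ⇒ h* = (16/9)/9 = 0.1975.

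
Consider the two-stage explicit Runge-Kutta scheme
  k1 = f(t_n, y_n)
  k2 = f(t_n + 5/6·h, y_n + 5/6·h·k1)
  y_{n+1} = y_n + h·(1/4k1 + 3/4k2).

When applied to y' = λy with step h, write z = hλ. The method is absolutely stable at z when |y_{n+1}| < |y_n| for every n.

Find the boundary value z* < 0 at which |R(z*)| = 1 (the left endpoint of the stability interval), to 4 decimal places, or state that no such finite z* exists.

On y'=λy, z=hλ:
  k1=λy_n ⇒ h·k1=z·y_n;  k2=λ(1+5/6z)y_n ⇒ h·k2=z(1+5/6z)y_n
  y_{n+1}/y_n = 1 + 1/4z + 3/4z(1+5/6z) = 1 + z + 5/8z²
  so R(z) = 1 + z + 5/8z².

Boundary: |R(x)|=1, x<0.
x=-0.53: |R|=0.6456
R=1: x+5/8x²=0 ⇒ x=−8/5=-1.6000; min R=1−1/(4·5/8)=0.6000>−1
Confirm numerically:
  x=-1.424: |R|=0.84336 <1
  x=-1.225: |R|=0.71289 <1
  x=-0.911: |R|=0.60770 <1
  x=-0.826: |R|=0.60042 <1
  x=-2.037: |R|=1.55636 >1
  x=-1.864: |R|=1.30756 >1
  x=-1.717: |R|=1.12556 >1
Interval (-1.6000, 0).

left endpoint -1.6000.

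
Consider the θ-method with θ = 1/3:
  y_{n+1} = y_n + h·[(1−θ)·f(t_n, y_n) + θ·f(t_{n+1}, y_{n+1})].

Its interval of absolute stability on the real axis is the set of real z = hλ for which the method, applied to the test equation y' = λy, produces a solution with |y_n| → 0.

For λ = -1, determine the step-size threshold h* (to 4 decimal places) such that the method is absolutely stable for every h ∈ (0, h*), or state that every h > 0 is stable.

On y'=λy, z=hλ:
  y_{n+1} = y_n + z·[2/3·y_n + 1/3·y_{n+1}] ⇒ (1 − 1/3z)y_{n+1} = (1 + 2/3z)y_n
  Hence R(z) = (1 + 2/3z)/(1 − 1/3z).

Boundary: |R(x)|=1, x<0.
x=-0.33: |R|=0.7027
R=−1: 1+2/3x = −1+1/3x ⇒ -1/3x=2 ⇒ x=2/(-1/3)=-6.0000
Confirm numerically:
  x=-4.723: |R|=0.83465 <1
  x=-4.560: |R|=0.80952 <1
  x=-4.256: |R|=0.75965 <1
  x=-3.022: |R|=0.50548 <1
  x=-6.399: |R|=1.04245 >1
  x=-6.090: |R|=1.00990 >1
Stable set (-6.0000, 0).

(-6.0000,0); λ=-1 ⇒ h* = (6)/1 = 6.0000.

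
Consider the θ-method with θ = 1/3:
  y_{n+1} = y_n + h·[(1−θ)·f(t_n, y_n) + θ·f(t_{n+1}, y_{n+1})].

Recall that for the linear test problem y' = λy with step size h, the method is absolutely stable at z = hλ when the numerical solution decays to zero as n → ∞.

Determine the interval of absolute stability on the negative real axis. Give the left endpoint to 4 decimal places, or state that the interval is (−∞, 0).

On y'=λy, z=hλ:
  y_{n+1} = y_n + z·[2/3·y_n + 1/3·y_{n+1}] ⇒ (1 − 1/3z)y_{n+1} = (1 + 2/3z)y_n
  ⇒ R(z) = (1 + 2/3z)/(1 − 1/3z).

Solve |R(x)|<1 on ℝ⁻.
x=-0.61: |R|=0.4931
R=−1: 1+2/3x = −1+1/3x ⇒ -1/3x=2 ⇒ x=2/(-1/3)=-6.0000
Confirm numerically:
  x=-5.287: |R|=0.91396 <1
  x=-4.479: |R|=0.79663 <1
  x=-4.255: |R|=0.75948 <1
  x=-3.071: |R|=0.51754 <1
  x=-6.160: |R|=1.01747 >1
  x=-6.057: |R|=1.00629 >1
Stable set (-6.0000, 0).

(-6.0000, 0).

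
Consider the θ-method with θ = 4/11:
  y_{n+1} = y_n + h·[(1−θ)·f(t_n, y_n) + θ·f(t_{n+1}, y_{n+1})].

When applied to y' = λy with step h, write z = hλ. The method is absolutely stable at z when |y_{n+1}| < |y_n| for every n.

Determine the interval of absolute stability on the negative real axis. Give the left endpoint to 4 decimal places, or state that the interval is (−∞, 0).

Set f=λy, z=hλ:
  y_{n+1} = y_n + z·[7/11·y_n + 4/11·y_{n+1}] ⇒ (1 − 4/11z)y_{n+1} = (1 + 7/11z)y_n
  ⇒ R(z) = (1 + 7/11z)/(1 − 4/11z).

Find x<0 with |R(x)|<1.
x=-0.36: |R|=0.6817
R=−1: 1+7/11x = −1+4/11x ⇒ -3/11x=2 ⇒ x=2/(-3/11)=-7.3333
Confirm numerically:
  x=-7.074: |R|=0.98020 <1
  x=-6.183: |R|=0.90342 <1
  x=-4.494: |R|=0.70603 <1
  x=-3.880: |R|=0.60935 <1
  x=-7.601: |R|=1.01939 >1
  x=-7.413: |R|=1.00588 >1
  x=-7.384: |R|=1.00375 >1
So |R|<1 on (-7.3333, 0).

(-7.3333, 0).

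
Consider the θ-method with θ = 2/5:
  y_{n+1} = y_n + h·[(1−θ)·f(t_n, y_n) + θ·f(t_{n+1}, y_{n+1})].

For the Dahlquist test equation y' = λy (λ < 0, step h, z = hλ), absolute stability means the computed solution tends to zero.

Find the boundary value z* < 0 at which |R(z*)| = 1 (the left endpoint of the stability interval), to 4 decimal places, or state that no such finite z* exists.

With y'=λy (z=hλ):
  y_{n+1} = y_n + z·[3/5·y_n + 2/5·y_{n+1}] ⇒ (1 − 2/5z)y_{n+1} = (1 + 3/5z)y_n
  so R(z) = (1 + 3/5z)/(1 − 2/5z).

Need |R(x)|<1, x<0.
x=-1.52: |R|=0.0547
R=−1: 1+3/5x = −1+2/5x ⇒ -1/5x=2 ⇒ x=2/(-1/5)=-10.0000
Confirm numerically:
  x=-9.839: |R|=0.99348 <1
  x=-7.961: |R|=0.90254 <1
  x=-5.594: |R|=0.72782 <1
  x=-5.293: |R|=0.69800 <1
  x=-10.409: |R|=1.01584 >1
  x=-10.356: |R|=1.01385 >1
Stable set (-10.0000, 0).

left endpoint -10.0000.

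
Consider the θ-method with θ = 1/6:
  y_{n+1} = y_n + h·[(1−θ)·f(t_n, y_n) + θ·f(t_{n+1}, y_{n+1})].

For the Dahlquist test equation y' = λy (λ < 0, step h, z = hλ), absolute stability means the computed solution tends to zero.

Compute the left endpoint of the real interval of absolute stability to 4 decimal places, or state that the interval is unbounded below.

left endpoint -3.0000.

Test eqn y'=λy, z=hλ:
  y_{n+1} = y_n + z·[5/6·y_n + 1/6·y_{n+1}] ⇒ (1 − 1/6z)y_{n+1} = (1 + 5/6z)y_n
  so R(z) = (1 + 5/6z)/(1 − 1/6z).

Boundary: |R(x)|=1, x<0.
x=-1.27: |R|=0.0481
R=−1: 1+5/6x = −1+1/6x ⇒ -2/3x=2 ⇒ x=2/(-2/3)=-3.0000
Confirm numerically:
  x=-2.451: |R|=0.74015 <1
  x=-1.987: |R|=0.49268 <1
  x=-1.702: |R|=0.32589 <1
  x=-3.403: |R|=1.17143 >1
  x=-3.388: |R|=1.16532 >1
So |R|<1 on (-3.0000, 0).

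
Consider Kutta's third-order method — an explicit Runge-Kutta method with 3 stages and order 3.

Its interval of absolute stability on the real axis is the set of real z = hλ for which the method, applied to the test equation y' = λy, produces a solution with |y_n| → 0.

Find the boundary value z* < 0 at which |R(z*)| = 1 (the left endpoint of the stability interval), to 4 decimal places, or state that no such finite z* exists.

left endpoint -2.5127.

With y'=λy (z=hλ):
  order 3, 3-stage ⇒ R(z)=1+z+z^2/2+z^3/6
  (e.g. R(-0.52)=0.59177, |R|=0.59177)

Boundary: |R(x)|=1, x<0.
x=-0.52: |R|=0.5918
|R(-2.73)|=1.3946 |R(-2.09)|=0.4275 |R(-0.89)|=0.3886
Bisect:
  x_lo=-3.0627 |R|=2.1607  x_hi=-0.3477 |R|=0.7058
  mid=-1.70518 |R|=0.07770 →hi
  mid=-2.38393 |R|=0.80039 →hi
  mid=-2.72330 |R|=1.38129 →lo
  mid=-2.55362 |R|=1.06847 →lo
  mid=-2.46877 |R|=0.92915 →hi
  mid=-2.51119 |R|=0.99745 →hi
  mid=-2.53241 |R|=1.03262 →lo
  ...
  [-2.51285,-2.51269] ⇒ x*=-2.5127
Stable set (-2.5127, 0).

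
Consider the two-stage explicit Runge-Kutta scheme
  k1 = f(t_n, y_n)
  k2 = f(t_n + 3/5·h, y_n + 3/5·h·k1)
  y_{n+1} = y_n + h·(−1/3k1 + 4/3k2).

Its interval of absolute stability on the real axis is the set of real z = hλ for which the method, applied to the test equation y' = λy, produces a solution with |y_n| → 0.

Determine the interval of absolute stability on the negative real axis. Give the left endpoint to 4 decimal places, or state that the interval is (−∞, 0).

With y'=λy (z=hλ):
  k1=λy_n ⇒ h·k1=z·y_n;  k2=λ(1+3/5z)y_n ⇒ h·k2=z(1+3/5z)y_n
  y_{n+1}/y_n = 1 − 1/3z + 4/3z(1+3/5z) = 1 + z + 4/5z²
  R(z) = 1 + z + 4/5z².

Find x<0 with |R(x)|<1.
x=-0.47: |R|=0.7067
R=1: x+4/5x²=0 ⇒ x=−5/4=-1.2500; min R=1−1/(4·4/5)=0.6875>−1
Confirm numerically:
  x=-0.969: |R|=0.78217 <1
  x=-0.935: |R|=0.76438 <1
  x=-0.587: |R|=0.68866 <1
  x=-0.522: |R|=0.69599 <1
  x=-1.799: |R|=1.79012 >1
  x=-1.612: |R|=1.46684 >1
Stable set (-1.2500, 0).

z∈(-1.2500,0).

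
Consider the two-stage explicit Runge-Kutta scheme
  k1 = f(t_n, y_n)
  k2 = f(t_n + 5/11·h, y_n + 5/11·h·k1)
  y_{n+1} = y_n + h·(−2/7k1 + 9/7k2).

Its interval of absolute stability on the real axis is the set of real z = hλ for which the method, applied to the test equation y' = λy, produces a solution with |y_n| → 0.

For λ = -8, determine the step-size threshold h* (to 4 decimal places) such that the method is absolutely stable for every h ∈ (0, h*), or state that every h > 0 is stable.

(-1.7111,0); λ=-8 ⇒ h* = (77/45)/8 = 0.2139.

On y'=λy, z=hλ:
  k1=λy_n ⇒ h·k1=z·y_n;  k2=λ(1+5/11z)y_n ⇒ h·k2=z(1+5/11z)y_n
  y_{n+1}/y_n = 1 − 2/7z + 9/7z(1+5/11z) = 1 + z + 45/77z²
  so R(z) = 1 + z + 45/77z².

Boundary: |R(x)|=1, x<0.
x=-0.45: |R|=0.6683
R=1: x+45/77x²=0 ⇒ x=−77/45=-1.7111; min R=1−1/(4·45/77)=0.5722>−1
Confirm numerically:
  x=-1.357: |R|=0.71917 <1
  x=-1.223: |R|=0.65113 <1
  x=-0.761: |R|=0.57745 <1
  x=-2.008: |R|=1.34840 >1
  x=-1.974: |R|=1.30328 >1
Interval (-1.7111, 0).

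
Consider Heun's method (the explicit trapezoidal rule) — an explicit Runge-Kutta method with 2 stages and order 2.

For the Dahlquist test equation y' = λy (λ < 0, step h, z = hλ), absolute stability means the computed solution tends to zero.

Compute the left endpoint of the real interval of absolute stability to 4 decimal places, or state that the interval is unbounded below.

z* = -2.0000.

Test eqn y'=λy, z=hλ:
  order 2, 2-stage ⇒ R(z)=1+z+z^2/2
  (e.g. R(-0.47)=0.64045, |R|=0.64045)

Boundary: |R(x)|=1, x<0.
x=-0.47: |R|=0.6404
|R(-1.22)|=0.5242 |R(-0.86)|=0.5098 |R(-0.77)|=0.5264
Bisect:
  x_lo=-2.4871 |R|=1.6057  x_hi=-0.1948 |R|=0.8242
  mid=-1.34093 |R|=0.55812 →hi
  mid=-1.91400 |R|=0.91769 →hi
  mid=-2.20053 |R|=1.22064 →lo
  mid=-2.05726 |R|=1.05890 →lo
  mid=-1.98563 |R|=0.98573 →hi
  mid=-2.02145 |R|=1.02168 →lo
  mid=-2.00354 |R|=1.00354 →lo
  mid=-1.99458 |R|=0.99460 →hi
  mid=-1.99906 |R|=0.99906 →hi
  mid=-2.00130 |R|=1.00130 →lo
  ...
  [-2.00004,-1.99990] ⇒ x*=-2.0000
So |R|<1 on (-2.0000, 0).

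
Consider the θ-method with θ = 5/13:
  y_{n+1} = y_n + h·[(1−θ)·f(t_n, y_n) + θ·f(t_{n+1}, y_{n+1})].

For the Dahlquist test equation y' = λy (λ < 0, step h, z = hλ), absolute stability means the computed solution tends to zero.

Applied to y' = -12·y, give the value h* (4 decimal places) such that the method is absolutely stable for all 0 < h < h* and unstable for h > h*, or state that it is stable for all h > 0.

With y'=λy (z=hλ):
  y_{n+1} = y_n + z·[8/13·y_n + 5/13·y_{n+1}] ⇒ (1 − 5/13z)y_{n+1} = (1 + 8/13z)y_n
  Hence R(z) = (1 + 8/13z)/(1 − 5/13z).

Boundary: |R(x)|=1, x<0.
x=-1.47: |R|=0.0609
R=−1: 1+8/13x = −1+5/13x ⇒ -3/13x=2 ⇒ x=2/(-3/13)=-8.6667
Confirm numerically:
  x=-6.510: |R|=0.85796 <1
  x=-5.485: |R|=0.76388 <1
  x=-9.121: |R|=1.02326 >1
  x=-8.691: |R|=1.00129 >1
Interval (-8.6667, 0).

(-8.6667,0); λ=-12 ⇒ h* = (26/3)/12 = 0.7222.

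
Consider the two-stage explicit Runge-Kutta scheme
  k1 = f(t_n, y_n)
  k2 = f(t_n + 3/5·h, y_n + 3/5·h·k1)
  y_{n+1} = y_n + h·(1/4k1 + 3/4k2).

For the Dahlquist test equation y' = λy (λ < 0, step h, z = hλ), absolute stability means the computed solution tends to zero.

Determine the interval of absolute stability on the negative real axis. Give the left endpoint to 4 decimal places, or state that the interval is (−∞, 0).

(-2.2222, 0).

Set f=λy, z=hλ:
  k1=λy_n ⇒ h·k1=z·y_n;  k2=λ(1+3/5z)y_n ⇒ h·k2=z(1+3/5z)y_n
  y_{n+1}/y_n = 1 + 1/4z + 3/4z(1+3/5z) = 1 + z + 9/20z²
  ⇒ R(z) = 1 + z + 9/20z².

Boundary: |R(x)|=1, x<0.
x=-1.76: |R|=0.6339
R=1: x+9/20x²=0 ⇒ x=−20/9=-2.2222; min R=1−1/(4·9/20)=0.4444>−1
Confirm numerically:
  x=-2.026: |R|=0.82110 <1
  x=-1.726: |R|=0.61458 <1
  x=-1.009: |R|=0.44914 <1
  x=-2.550: |R|=1.37612 >1
  x=-2.476: |R|=1.28276 >1
Stable set (-2.2222, 0).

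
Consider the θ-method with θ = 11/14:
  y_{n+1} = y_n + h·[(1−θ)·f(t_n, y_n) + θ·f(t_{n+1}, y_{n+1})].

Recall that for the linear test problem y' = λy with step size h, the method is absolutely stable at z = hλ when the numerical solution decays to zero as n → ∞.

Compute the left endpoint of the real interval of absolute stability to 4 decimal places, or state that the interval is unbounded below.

Test eqn y'=λy, z=hλ:
  y_{n+1} = y_n + z·[3/14·y_n + 11/14·y_{n+1}] ⇒ (1 − 11/14z)y_{n+1} = (1 + 3/14z)y_n
  so R(z) = (1 + 3/14z)/(1 − 11/14z).

Find x<0 with |R(x)|<1.
x=-1.52: |R|=0.3073
x=-2: |R|=0.2222
x=-10: |R|=0.1290
x=-100: |R|=0.2567
θ=11/14≥1/2 ⇒ |1+3/14x|<|1−11/14x| ∀x<0 ⇒ stable on all of ℝ⁻.

interval (−∞, 0).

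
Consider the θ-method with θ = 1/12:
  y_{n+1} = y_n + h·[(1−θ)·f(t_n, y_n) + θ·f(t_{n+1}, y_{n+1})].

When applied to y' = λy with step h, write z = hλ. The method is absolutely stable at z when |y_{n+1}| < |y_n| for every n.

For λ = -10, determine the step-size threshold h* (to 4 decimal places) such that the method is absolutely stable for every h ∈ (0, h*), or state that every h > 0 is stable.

(-2.4000,0); λ=-10 ⇒ h* = (12/5)/10 = 0.2400.

With y'=λy (z=hλ):
  y_{n+1} = y_n + z·[11/12·y_n + 1/12·y_{n+1}] ⇒ (1 − 1/12z)y_{n+1} = (1 + 11/12z)y_n
  ⇒ R(z) = (1 + 11/12z)/(1 − 1/12z).

Need |R(x)|<1, x<0.
x=-0.42: |R|=0.5942
R=−1: 1+11/12x = −1+1/12x ⇒ -5/6x=2 ⇒ x=2/(-5/6)=-2.4000
Confirm numerically:
  x=-2.141: |R|=0.81684 <1
  x=-2.106: |R|=0.79158 <1
  x=-1.110: |R|=0.01602 <1
  x=-2.981: |R|=1.38782 >1
  x=-2.459: |R|=1.04081 >1
Interval (-2.4000, 0).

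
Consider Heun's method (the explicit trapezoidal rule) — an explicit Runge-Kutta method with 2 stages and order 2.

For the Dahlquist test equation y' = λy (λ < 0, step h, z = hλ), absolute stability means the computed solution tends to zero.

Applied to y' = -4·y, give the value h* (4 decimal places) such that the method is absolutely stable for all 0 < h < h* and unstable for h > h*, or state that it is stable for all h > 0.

(-2.0000,0); λ=-4 ⇒ h* = 0.5000.

With y'=λy (z=hλ):
  order 2, 2-stage ⇒ R(z)=1+z+z^2/2
  (e.g. R(-1.71)=0.75205, |R|=0.75205)

Boundary: |R(x)|=1, x<0.
x=-1.71: |R|=0.7520
|R(-2.11)|=1.1160 |R(-1.41)|=0.5840 |R(-0.61)|=0.5760
Bisect:
  x_lo=-2.8908 |R|=2.2875  x_hi=-0.1414 |R|=0.8686
  mid=-1.51611 |R|=0.63319 →hi
  mid=-2.20345 |R|=1.22415 →lo
  mid=-1.85978 |R|=0.86961 →hi
  mid=-2.03162 |R|=1.03212 →lo
  mid=-1.94570 |R|=0.94717 →hi
  mid=-1.98866 |R|=0.98872 →hi
  mid=-2.01014 |R|=1.01019 →lo
  ...
  [-2.00007,-1.99990] ⇒ x*=-2.0000
Interval (-2.0000, 0).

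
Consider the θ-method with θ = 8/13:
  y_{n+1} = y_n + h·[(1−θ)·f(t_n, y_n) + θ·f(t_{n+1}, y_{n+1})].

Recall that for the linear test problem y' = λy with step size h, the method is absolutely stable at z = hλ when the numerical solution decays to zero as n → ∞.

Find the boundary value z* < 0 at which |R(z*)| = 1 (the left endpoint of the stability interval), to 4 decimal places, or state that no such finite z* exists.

On y'=λy, z=hλ:
  y_{n+1} = y_n + z·[5/13·y_n + 8/13·y_{n+1}] ⇒ (1 − 8/13z)y_{n+1} = (1 + 5/13z)y_n
  R(z) = (1 + 5/13z)/(1 − 8/13z).

Boundary: |R(x)|=1, x<0.
x=-0.91: |R|=0.4167
x=-2: |R|=0.1034
x=-10: |R|=0.3978
x=-100: |R|=0.5990
θ=8/13≥1/2 ⇒ |1+5/13x|<|1−8/13x| ∀x<0 ⇒ stable on all of ℝ⁻.

interval (−∞, 0).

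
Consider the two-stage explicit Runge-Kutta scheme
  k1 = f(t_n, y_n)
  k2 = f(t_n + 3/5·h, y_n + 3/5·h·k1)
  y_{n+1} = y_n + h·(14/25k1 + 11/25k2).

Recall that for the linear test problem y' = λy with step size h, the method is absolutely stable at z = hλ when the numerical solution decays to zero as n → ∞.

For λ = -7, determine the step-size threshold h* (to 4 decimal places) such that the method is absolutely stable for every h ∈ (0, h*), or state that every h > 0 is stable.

(-3.7879,0); λ=-7 ⇒ h* = (125/33)/7 = 0.5411.

On y'=λy, z=hλ:
  k1=λy_n ⇒ h·k1=z·y_n;  k2=λ(1+3/5z)y_n ⇒ h·k2=z(1+3/5z)y_n
  y_{n+1}/y_n = 1 + 14/25z + 11/25z(1+3/5z) = 1 + z + 33/125z²
  so R(z) = 1 + z + 33/125z².

Boundary: |R(x)|=1, x<0.
x=-1.52: |R|=0.0899
R=1: x+33/125x²=0 ⇒ x=−125/33=-3.7879; min R=1−1/(4·33/125)=0.0530>−1
Confirm numerically:
  x=-3.265: |R|=0.54930 <1
  x=-3.170: |R|=0.48291 <1
  x=-2.081: |R|=0.06227 <1
  x=-4.171: |R|=1.42187 >1
  x=-4.043: |R|=1.27230 >1
  x=-4.037: |R|=1.26551 >1
Stable set (-3.7879, 0).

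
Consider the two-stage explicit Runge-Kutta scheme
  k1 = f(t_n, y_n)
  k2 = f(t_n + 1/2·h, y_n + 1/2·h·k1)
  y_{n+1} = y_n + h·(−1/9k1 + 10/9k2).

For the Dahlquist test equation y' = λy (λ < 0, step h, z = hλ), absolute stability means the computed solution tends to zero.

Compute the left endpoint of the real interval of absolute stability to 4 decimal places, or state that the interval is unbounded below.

z* = -1.8000.

Test eqn y'=λy, z=hλ:
  k1=λy_n ⇒ h·k1=z·y_n;  k2=λ(1+1/2z)y_n ⇒ h·k2=z(1+1/2z)y_n
  y_{n+1}/y_n = 1 − 1/9z + 10/9z(1+1/2z) = 1 + z + 5/9z²
  Hence R(z) = 1 + z + 5/9z².

Solve |R(x)|<1 on ℝ⁻.
x=-0.45: |R|=0.6625
R=1: x+5/9x²=0 ⇒ x=−9/5=-1.8000; min R=1−1/(4·5/9)=0.5500>−1
Confirm numerically:
  x=-1.704: |R|=0.90912 <1
  x=-1.216: |R|=0.60548 <1
  x=-1.078: |R|=0.56760 <1
  x=-2.344: |R|=1.70841 >1
  x=-1.960: |R|=1.17422 >1
So |R|<1 on (-1.8000, 0).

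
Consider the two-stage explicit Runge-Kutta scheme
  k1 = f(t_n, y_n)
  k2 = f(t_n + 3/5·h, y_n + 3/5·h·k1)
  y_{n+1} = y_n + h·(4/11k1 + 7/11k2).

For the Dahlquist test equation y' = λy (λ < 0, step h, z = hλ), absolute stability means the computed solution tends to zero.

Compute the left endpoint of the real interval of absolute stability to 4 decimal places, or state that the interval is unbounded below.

Test eqn y'=λy, z=hλ:
  k1=λy_n ⇒ h·k1=z·y_n;  k2=λ(1+3/5z)y_n ⇒ h·k2=z(1+3/5z)y_n
  y_{n+1}/y_n = 1 + 4/11z + 7/11z(1+3/5z) = 1 + z + 21/55z²
  Hence R(z) = 1 + z + 21/55z².

Find x<0 with |R(x)|<1.
x=-1.52: |R|=0.3622
R=1: x+21/55x²=0 ⇒ x=−55/21=-2.6190; min R=1−1/(4·21/55)=0.3452>−1
Confirm numerically:
  x=-1.964: |R|=0.50879 <1
  x=-1.611: |R|=0.37994 <1
  x=-1.100: |R|=0.36200 <1
  x=-3.131: |R|=1.61203 >1
  x=-3.085: |R|=1.54885 >1
  x=-2.721: |R|=1.10592 >1
Stable set (-2.6190, 0).

z* = -2.6190.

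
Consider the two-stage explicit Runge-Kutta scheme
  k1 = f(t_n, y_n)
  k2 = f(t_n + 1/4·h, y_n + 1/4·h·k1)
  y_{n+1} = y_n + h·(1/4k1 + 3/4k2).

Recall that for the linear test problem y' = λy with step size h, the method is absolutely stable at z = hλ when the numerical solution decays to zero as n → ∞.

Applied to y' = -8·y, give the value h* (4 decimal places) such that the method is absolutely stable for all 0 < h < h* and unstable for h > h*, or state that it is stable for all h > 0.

(-5.3333,0); λ=-8 ⇒ h* = (16/3)/8 = 0.6667.

Test eqn y'=λy, z=hλ:
  k1=λy_n ⇒ h·k1=z·y_n;  k2=λ(1+1/4z)y_n ⇒ h·k2=z(1+1/4z)y_n
  y_{n+1}/y_n = 1 + 1/4z + 3/4z(1+1/4z) = 1 + z + 3/16z²
  Hence R(z) = 1 + z + 3/16z².

Need |R(x)|<1, x<0.
x=-1.37: |R|=0.0181
R=1: x+3/16x²=0 ⇒ x=−16/3=-5.3333; min R=1−1/(4·3/16)=-0.3333>−1
Confirm numerically:
  x=-4.982: |R|=0.67181 <1
  x=-4.440: |R|=0.25630 <1
  x=-4.307: |R|=0.17117 <1
  x=-5.658: |R|=1.34443 >1
  x=-5.548: |R|=1.22331 >1
Interval (-5.3333, 0).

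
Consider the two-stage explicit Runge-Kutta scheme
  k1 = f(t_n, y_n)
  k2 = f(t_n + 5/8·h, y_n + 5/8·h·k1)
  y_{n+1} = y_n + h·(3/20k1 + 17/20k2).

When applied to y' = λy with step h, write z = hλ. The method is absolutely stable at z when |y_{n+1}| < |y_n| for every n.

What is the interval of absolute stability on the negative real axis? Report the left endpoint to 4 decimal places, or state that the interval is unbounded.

Set f=λy, z=hλ:
  k1=λy_n ⇒ h·k1=z·y_n;  k2=λ(1+5/8z)y_n ⇒ h·k2=z(1+5/8z)y_n
  y_{n+1}/y_n = 1 + 3/20z + 17/20z(1+5/8z) = 1 + z + 17/32z²
  Hence R(z) = 1 + z + 17/32z².

Solve |R(x)|<1 on ℝ⁻.
x=-1.41: |R|=0.6462
R=1: x+17/32x²=0 ⇒ x=−32/17=-1.8824; min R=1−1/(4·17/32)=0.5294>−1
Confirm numerically:
  x=-1.835: |R|=0.95384 <1
  x=-0.813: |R|=0.53814 <1
  x=-0.755: |R|=0.54783 <1
  x=-2.448: |R|=1.73562 >1
  x=-2.291: |R|=1.49736 >1
Interval (-1.8824, 0).

z∈(-1.8824,0).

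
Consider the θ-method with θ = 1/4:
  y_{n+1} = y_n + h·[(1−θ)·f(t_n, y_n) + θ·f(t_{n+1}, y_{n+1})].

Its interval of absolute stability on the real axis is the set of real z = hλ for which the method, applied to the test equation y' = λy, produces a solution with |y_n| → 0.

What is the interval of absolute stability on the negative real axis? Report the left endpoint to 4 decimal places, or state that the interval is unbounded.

(-4.0000, 0).

Set f=λy, z=hλ:
  y_{n+1} = y_n + z·[3/4·y_n + 1/4·y_{n+1}] ⇒ (1 − 1/4z)y_{n+1} = (1 + 3/4z)y_n
  so R(z) = (1 + 3/4z)/(1 − 1/4z).

Find x<0 with |R(x)|<1.
x=-0.34: |R|=0.6866
R=−1: 1+3/4x = −1+1/4x ⇒ -1/2x=2 ⇒ x=2/(-1/2)=-4.0000
Confirm numerically:
  x=-3.912: |R|=0.97776 <1
  x=-2.724: |R|=0.62046 <1
  x=-2.573: |R|=0.56580 <1
  x=-1.951: |R|=0.31138 <1
  x=-4.347: |R|=1.08314 >1
  x=-4.279: |R|=1.06740 >1
  x=-4.207: |R|=1.05044 >1
So |R|<1 on (-4.0000, 0).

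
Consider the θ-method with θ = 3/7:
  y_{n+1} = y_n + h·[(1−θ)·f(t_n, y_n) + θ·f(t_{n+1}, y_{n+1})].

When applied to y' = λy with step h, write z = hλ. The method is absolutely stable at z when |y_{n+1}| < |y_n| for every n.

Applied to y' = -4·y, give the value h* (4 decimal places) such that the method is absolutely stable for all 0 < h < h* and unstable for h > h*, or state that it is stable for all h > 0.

Set f=λy, z=hλ:
  y_{n+1} = y_n + z·[4/7·y_n + 3/7·y_{n+1}] ⇒ (1 − 3/7z)y_{n+1} = (1 + 4/7z)y_n
  R(z) = (1 + 4/7z)/(1 − 3/7z).

Find x<0 with |R(x)|<1.
x=-1.28: |R|=0.1734
R=−1: 1+4/7x = −1+3/7x ⇒ -1/7x=2 ⇒ x=2/(-1/7)=-14.0000
Confirm numerically:
  x=-9.733: |R|=0.88212 <1
  x=-9.596: |R|=0.87694 <1
  x=-8.141: |R|=0.81354 <1
  x=-6.212: |R|=0.69621 <1
  x=-14.403: |R|=1.00803 >1
  x=-14.313: |R|=1.00627 >1
Stable set (-14.0000, 0).

(-14.0000,0); λ=-4 ⇒ h* = (14)/4 = 3.5000.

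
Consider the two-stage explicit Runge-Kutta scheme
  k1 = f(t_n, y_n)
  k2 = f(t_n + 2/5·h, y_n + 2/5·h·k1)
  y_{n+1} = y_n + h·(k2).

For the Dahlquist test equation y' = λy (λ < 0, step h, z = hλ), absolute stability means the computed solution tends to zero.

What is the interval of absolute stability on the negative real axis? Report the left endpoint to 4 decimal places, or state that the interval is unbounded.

Test eqn y'=λy, z=hλ:
  k1=λy_n ⇒ h·k1=z·y_n;  k2=λ(1+2/5z)y_n ⇒ h·k2=z(1+2/5z)y_n
  y_{n+1}/y_n = 1 + z(1+2/5z) = 1 + z + 2/5z²
  Hence R(z) = 1 + z + 2/5z².

Solve |R(x)|<1 on ℝ⁻.
x=-0.86: |R|=0.4358
R=1: x+2/5x²=0 ⇒ x=−5/2=-2.5000; min R=1−1/(4·2/5)=0.3750>−1
Confirm numerically:
  x=-2.328: |R|=0.83983 <1
  x=-1.886: |R|=0.53680 <1
  x=-1.251: |R|=0.37500 <1
  x=-1.045: |R|=0.39181 <1
  x=-3.071: |R|=1.70142 >1
  x=-3.002: |R|=1.60280 >1
  x=-2.616: |R|=1.12138 >1
Stable set (-2.5000, 0).

z∈(-2.5000,0).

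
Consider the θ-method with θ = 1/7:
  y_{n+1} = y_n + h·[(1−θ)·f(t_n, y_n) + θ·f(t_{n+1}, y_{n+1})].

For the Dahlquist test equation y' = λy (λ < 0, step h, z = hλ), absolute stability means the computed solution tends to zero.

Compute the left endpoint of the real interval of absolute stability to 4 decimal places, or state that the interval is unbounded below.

z* = -2.8000.

Test eqn y'=λy, z=hλ:
  y_{n+1} = y_n + z·[6/7·y_n + 1/7·y_{n+1}] ⇒ (1 − 1/7z)y_{n+1} = (1 + 6/7z)y_n
  Hence R(z) = (1 + 6/7z)/(1 − 1/7z).

Need |R(x)|<1, x<0.
x=-1.19: |R|=0.0171
R=−1: 1+6/7x = −1+1/7x ⇒ -5/7x=2 ⇒ x=2/(-5/7)=-2.8000
Confirm numerically:
  x=-2.720: |R|=0.95885 <1
  x=-1.665: |R|=0.34507 <1
  x=-1.320: |R|=0.11058 <1
  x=-3.343: |R|=1.26250 >1
  x=-3.102: |R|=1.14948 >1
So |R|<1 on (-2.8000, 0).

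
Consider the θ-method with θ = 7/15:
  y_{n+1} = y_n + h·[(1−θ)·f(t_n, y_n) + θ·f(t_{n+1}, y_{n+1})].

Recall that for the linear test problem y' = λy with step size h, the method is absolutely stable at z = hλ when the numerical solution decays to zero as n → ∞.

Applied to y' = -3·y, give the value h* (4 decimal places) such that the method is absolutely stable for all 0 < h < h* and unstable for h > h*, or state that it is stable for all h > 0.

(-30.0000,0); λ=-3 ⇒ h* = (30)/3 = 10.0000.

On y'=λy, z=hλ:
  y_{n+1} = y_n + z·[8/15·y_n + 7/15·y_{n+1}] ⇒ (1 − 7/15z)y_{n+1} = (1 + 8/15z)y_n
  ⇒ R(z) = (1 + 8/15z)/(1 − 7/15z).

Boundary: |R(x)|=1, x<0.
x=-1.09: |R|=0.2775
R=−1: 1+8/15x = −1+7/15x ⇒ -1/15x=2 ⇒ x=2/(-1/15)=-30.0000
Confirm numerically:
  x=-18.664: |R|=0.92217 <1
  x=-17.460: |R|=0.90861 <1
  x=-15.404: |R|=0.88117 <1
  x=-12.217: |R|=0.82309 <1
  x=-30.194: |R|=1.00086 >1
  x=-30.076: |R|=1.00034 >1
Stable set (-30.0000, 0).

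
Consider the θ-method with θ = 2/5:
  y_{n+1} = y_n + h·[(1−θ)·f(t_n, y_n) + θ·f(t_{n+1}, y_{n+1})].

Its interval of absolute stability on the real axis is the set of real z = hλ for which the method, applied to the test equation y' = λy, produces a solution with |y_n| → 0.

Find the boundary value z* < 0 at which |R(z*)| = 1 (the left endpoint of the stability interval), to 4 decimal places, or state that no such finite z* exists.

Test eqn y'=λy, z=hλ:
  y_{n+1} = y_n + z·[3/5·y_n + 2/5·y_{n+1}] ⇒ (1 − 2/5z)y_{n+1} = (1 + 3/5z)y_n
  R(z) = (1 + 3/5z)/(1 − 2/5z).

Need |R(x)|<1, x<0.
x=-1.49: |R|=0.0664
R=−1: 1+3/5x = −1+2/5x ⇒ -1/5x=2 ⇒ x=2/(-1/5)=-10.0000
Confirm numerically:
  x=-9.638: |R|=0.98509 <1
  x=-8.528: |R|=0.93326 <1
  x=-6.727: |R|=0.82264 <1
  x=-5.081: |R|=0.67557 <1
  x=-10.519: |R|=1.01993 >1
  x=-10.255: |R|=1.01000 >1
Interval (-10.0000, 0).

left endpoint -10.0000.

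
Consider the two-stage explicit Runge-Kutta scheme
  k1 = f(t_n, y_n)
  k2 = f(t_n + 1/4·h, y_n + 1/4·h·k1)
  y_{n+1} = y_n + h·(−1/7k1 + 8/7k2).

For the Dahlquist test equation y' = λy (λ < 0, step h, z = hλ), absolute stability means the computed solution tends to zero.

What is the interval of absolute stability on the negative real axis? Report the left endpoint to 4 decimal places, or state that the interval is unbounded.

With y'=λy (z=hλ):
  k1=λy_n ⇒ h·k1=z·y_n;  k2=λ(1+1/4z)y_n ⇒ h·k2=z(1+1/4z)y_n
  y_{n+1}/y_n = 1 − 1/7z + 8/7z(1+1/4z) = 1 + z + 2/7z²
  so R(z) = 1 + z + 2/7z².

Solve |R(x)|<1 on ℝ⁻.
x=-0.86: |R|=0.3513
R=1: x+2/7x²=0 ⇒ x=−7/2=-3.5000; min R=1−1/(4·2/7)=0.1250>−1
Confirm numerically:
  x=-2.982: |R|=0.55866 <1
  x=-2.301: |R|=0.21174 <1
  x=-2.182: |R|=0.17832 <1
  x=-2.051: |R|=0.15089 <1
  x=-4.026: |R|=1.60505 >1
  x=-3.804: |R|=1.33040 >1
  x=-3.568: |R|=1.06932 >1
Interval (-3.5000, 0).

(-3.5000, 0).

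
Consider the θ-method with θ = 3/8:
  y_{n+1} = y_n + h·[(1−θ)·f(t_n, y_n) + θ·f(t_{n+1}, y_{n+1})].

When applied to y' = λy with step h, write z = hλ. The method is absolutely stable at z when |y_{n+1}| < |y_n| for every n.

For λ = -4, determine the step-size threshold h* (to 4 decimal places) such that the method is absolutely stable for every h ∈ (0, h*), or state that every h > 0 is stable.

Test eqn y'=λy, z=hλ:
  y_{n+1} = y_n + z·[5/8·y_n + 3/8·y_{n+1}] ⇒ (1 − 3/8z)y_{n+1} = (1 + 5/8z)y_n
  so R(z) = (1 + 5/8z)/(1 − 3/8z).

Boundary: |R(x)|=1, x<0.
x=-1.42: |R|=0.0734
R=−1: 1+5/8x = −1+3/8x ⇒ -1/4x=2 ⇒ x=2/(-1/4)=-8.0000
Confirm numerically:
  x=-6.589: |R|=0.89837 <1
  x=-5.334: |R|=0.77785 <1
  x=-4.866: |R|=0.72263 <1
  x=-3.717: |R|=0.55271 <1
  x=-8.479: |R|=1.02865 >1
  x=-8.453: |R|=1.02716 >1
  x=-8.043: |R|=1.00268 >1
Interval (-8.0000, 0).

(-8.0000,0); λ=-4 ⇒ h* = (8)/4 = 2.0000.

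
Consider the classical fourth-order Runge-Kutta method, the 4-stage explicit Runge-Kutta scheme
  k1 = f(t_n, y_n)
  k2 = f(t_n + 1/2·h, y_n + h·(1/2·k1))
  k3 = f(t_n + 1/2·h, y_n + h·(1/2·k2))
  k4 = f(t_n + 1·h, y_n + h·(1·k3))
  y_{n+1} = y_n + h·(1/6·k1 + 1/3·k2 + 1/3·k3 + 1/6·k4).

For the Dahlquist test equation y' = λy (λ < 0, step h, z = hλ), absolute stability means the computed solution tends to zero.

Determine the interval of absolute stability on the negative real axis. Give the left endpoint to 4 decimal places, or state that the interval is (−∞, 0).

(-2.7853, 0).

Set f=λy, z=hλ:
  order 4, 4-stage ⇒ R(z)=1+z+z^2/2+z^3/6+z^4/24
  (e.g. R(-1.25)=0.30745, |R|=0.30745)

Boundary: |R(x)|=1, x<0.
x=-1.25: |R|=0.3075
|R(-2.98)|=1.3355 |R(-1.88)|=0.3003 |R(-1.5)|=0.2734
Bisect:
  x_lo=-3.2672 |R|=2.0053  x_hi=-0.0544 |R|=0.9470
  mid=-1.66083 |R|=0.27184 →hi
  mid=-2.46403 |R|=0.61425 →hi
  mid=-2.86562 |R|=1.12802 →lo
  mid=-2.66482 |R|=0.83305 →hi
  mid=-2.76522 |R|=0.97016 →hi
  mid=-2.81542 |R|=1.04638 →lo
  mid=-2.79032 |R|=1.00761 →lo
  ...
  [-2.78542,-2.78522] ⇒ x*=-2.7853
Interval (-2.7853, 0).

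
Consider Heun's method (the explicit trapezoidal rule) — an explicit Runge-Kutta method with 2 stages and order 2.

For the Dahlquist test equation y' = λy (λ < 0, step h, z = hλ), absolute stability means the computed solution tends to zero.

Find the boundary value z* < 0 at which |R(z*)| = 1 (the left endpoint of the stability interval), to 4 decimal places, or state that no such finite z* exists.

On y'=λy, z=hλ:
  order 2, 2-stage ⇒ R(z)=1+z+z^2/2
  (e.g. R(-0.68)=0.55120, |R|=0.55120)

Need |R(x)|<1, x<0.
x=-0.68: |R|=0.5512
|R(-0.96)|=0.5008 |R(-0.77)|=0.5264 |R(-0.54)|=0.6058
Bisect:
  x_lo=-2.7788 |R|=2.0821  x_hi=-0.0585 |R|=0.9432
  mid=-1.41863 |R|=0.58763 →hi
  mid=-2.09872 |R|=1.10359 →lo
  mid=-1.75867 |R|=0.78779 →hi
  mid=-1.92870 |R|=0.93124 →hi
  mid=-2.01371 |R|=1.01380 →lo
  mid=-1.97120 |R|=0.97162 →hi
  mid=-1.99245 |R|=0.99248 →hi
  mid=-2.00308 |R|=1.00308 →lo
  ...
  [-2.00009,-1.99992] ⇒ x*=-2.0000
Interval (-2.0000, 0).

z* = -2.0000.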